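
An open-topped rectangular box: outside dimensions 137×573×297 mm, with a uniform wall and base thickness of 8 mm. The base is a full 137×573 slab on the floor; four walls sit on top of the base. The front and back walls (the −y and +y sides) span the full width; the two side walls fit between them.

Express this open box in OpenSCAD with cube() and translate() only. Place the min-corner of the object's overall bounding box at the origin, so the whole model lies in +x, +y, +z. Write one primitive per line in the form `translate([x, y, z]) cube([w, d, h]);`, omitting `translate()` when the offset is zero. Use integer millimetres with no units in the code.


cube([137, 573, 8]);
translate([0, 0, 8]) cube([137, 8, 289]);
translate([0, 565, 8]) cube([137, 8, 289]);
translate([0, 8, 8]) cube([8, 557, 289]);
translate([129, 8, 8]) cube([8, 557, 289]);


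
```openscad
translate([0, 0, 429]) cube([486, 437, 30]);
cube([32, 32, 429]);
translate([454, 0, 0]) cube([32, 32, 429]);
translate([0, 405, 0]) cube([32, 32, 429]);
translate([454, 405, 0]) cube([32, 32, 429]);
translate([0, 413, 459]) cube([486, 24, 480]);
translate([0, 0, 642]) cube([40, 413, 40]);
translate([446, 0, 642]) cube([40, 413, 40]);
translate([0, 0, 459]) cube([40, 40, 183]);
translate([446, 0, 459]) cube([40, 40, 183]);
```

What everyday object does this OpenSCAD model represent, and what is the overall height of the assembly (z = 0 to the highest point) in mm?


A chair. The overall height is 939 mm.

A slab on four corner posts with a tall panel at the back — a chair. The seat slab sits at z = 429 with thickness 30, and the 480 mm backrest starts at the seat top, so the overall height is 429 + 30 + 480 = 939 mm.


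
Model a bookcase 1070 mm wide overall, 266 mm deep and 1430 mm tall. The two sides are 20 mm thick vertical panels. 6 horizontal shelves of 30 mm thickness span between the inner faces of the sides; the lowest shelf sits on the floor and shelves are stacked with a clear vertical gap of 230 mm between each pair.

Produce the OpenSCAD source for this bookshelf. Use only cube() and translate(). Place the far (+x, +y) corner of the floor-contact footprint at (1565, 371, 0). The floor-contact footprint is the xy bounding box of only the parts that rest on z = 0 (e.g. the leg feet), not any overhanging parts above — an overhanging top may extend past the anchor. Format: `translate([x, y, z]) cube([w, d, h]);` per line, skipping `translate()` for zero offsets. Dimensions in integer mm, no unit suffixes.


translate([495, 105, 0]) cube([20, 266, 1430]);
translate([1545, 105, 0]) cube([20, 266, 1430]);
translate([515, 105, 0]) cube([1030, 266, 30]);
translate([515, 105, 260]) cube([1030, 266, 30]);
translate([515, 105, 520]) cube([1030, 266, 30]);
translate([515, 105, 780]) cube([1030, 266, 30]);
translate([515, 105, 1040]) cube([1030, 266, 30]);
translate([515, 105, 1300]) cube([1030, 266, 30]);


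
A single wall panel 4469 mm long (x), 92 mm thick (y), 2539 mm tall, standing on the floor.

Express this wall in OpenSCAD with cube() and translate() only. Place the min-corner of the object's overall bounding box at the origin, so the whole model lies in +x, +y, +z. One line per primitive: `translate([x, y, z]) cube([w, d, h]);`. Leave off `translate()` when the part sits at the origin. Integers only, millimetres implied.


cube([4469, 92, 2539]);


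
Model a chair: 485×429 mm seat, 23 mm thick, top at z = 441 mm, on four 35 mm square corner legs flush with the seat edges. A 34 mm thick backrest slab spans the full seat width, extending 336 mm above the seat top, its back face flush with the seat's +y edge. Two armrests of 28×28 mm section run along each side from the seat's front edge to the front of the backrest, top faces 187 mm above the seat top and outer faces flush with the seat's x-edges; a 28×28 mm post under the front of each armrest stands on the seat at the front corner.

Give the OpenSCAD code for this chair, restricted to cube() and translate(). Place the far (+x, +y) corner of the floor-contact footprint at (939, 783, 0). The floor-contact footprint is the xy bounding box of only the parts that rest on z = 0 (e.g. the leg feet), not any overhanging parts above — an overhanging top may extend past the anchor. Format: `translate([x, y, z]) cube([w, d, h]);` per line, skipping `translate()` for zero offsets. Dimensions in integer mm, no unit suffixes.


translate([454, 354, 418]) cube([485, 429, 23]);
translate([454, 354, 0]) cube([35, 35, 418]);
translate([904, 354, 0]) cube([35, 35, 418]);
translate([454, 748, 0]) cube([35, 35, 418]);
translate([904, 748, 0]) cube([35, 35, 418]);
translate([454, 749, 441]) cube([485, 34, 336]);
translate([454, 354, 600]) cube([28, 395, 28]);
translate([911, 354, 600]) cube([28, 395, 28]);
translate([454, 354, 441]) cube([28, 28, 159]);
translate([911, 354, 441]) cube([28, 28, 159]);


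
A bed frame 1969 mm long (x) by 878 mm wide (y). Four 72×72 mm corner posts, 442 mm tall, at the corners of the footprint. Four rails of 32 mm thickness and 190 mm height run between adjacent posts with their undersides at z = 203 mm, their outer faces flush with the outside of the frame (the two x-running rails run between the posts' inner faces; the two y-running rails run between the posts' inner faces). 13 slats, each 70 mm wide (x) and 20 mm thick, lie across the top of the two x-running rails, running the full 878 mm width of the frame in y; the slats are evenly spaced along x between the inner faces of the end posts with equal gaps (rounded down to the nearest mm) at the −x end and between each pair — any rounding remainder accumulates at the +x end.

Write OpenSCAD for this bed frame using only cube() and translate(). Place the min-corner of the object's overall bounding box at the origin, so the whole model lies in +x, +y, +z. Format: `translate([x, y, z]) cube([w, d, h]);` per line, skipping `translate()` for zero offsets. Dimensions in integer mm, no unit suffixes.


// slat z = rail_z + rail_h = 203 + 190 = 393
// slat gap = ⌊(1825 − 13·70) / 14⌋ = 65
cube([72, 72, 442]);
translate([0, 806, 0]) cube([72, 72, 442]);
translate([1897, 0, 0]) cube([72, 72, 442]);
translate([1897, 806, 0]) cube([72, 72, 442]);
translate([72, 0, 203]) cube([1825, 32, 190]);
translate([72, 846, 203]) cube([1825, 32, 190]);
translate([0, 72, 203]) cube([32, 734, 190]);
translate([1937, 72, 203]) cube([32, 734, 190]);
translate([137, 0, 393]) cube([70, 878, 20]);
translate([272, 0, 393]) cube([70, 878, 20]);
translate([407, 0, 393]) cube([70, 878, 20]);
translate([542, 0, 393]) cube([70, 878, 20]);
translate([677, 0, 393]) cube([70, 878, 20]);
translate([812, 0, 393]) cube([70, 878, 20]);
translate([947, 0, 393]) cube([70, 878, 20]);
translate([1082, 0, 393]) cube([70, 878, 20]);
translate([1217, 0, 393]) cube([70, 878, 20]);
translate([1352, 0, 393]) cube([70, 878, 20]);
translate([1487, 0, 393]) cube([70, 878, 20]);
translate([1622, 0, 393]) cube([70, 878, 20]);
translate([1757, 0, 393]) cube([70, 878, 20]);


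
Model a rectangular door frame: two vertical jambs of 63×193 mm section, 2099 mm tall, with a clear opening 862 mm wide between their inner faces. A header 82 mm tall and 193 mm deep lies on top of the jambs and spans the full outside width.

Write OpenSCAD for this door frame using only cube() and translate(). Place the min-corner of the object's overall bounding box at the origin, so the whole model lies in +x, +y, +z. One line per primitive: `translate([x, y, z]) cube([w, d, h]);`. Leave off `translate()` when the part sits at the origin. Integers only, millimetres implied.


cube([63, 193, 2099]);
translate([925, 0, 0]) cube([63, 193, 2099]);
translate([0, 0, 2099]) cube([988, 193, 82]);


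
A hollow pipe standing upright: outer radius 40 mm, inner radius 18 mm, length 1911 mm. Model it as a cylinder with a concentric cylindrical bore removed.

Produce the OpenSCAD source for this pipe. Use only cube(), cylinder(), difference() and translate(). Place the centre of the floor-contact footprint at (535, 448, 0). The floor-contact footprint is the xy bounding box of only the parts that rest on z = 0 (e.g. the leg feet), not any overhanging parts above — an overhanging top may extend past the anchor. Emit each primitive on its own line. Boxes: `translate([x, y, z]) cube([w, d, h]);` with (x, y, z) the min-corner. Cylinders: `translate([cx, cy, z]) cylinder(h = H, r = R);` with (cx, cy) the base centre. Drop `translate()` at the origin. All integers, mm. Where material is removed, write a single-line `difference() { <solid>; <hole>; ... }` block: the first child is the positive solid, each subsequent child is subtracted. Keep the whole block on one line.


difference() { translate([535, 448, 0]) cylinder(h = 1911, r = 40); translate([535, 448, 0]) cylinder(h = 1911, r = 18); }


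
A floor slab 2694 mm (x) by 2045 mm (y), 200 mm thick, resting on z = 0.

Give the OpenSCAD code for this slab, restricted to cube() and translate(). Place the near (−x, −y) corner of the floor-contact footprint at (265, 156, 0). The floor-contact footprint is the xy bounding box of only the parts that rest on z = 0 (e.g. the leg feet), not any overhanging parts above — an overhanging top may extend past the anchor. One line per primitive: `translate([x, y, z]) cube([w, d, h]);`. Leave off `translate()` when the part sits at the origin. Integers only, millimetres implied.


translate([265, 156, 0]) cube([2694, 2045, 200]);


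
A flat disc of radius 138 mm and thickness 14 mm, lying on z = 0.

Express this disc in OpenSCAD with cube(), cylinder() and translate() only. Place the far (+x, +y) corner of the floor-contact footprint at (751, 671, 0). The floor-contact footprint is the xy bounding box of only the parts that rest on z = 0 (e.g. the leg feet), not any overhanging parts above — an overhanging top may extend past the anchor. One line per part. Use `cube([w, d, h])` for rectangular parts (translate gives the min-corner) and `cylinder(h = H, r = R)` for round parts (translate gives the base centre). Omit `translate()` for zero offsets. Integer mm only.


translate([613, 533, 0]) cylinder(h = 14, r = 138);


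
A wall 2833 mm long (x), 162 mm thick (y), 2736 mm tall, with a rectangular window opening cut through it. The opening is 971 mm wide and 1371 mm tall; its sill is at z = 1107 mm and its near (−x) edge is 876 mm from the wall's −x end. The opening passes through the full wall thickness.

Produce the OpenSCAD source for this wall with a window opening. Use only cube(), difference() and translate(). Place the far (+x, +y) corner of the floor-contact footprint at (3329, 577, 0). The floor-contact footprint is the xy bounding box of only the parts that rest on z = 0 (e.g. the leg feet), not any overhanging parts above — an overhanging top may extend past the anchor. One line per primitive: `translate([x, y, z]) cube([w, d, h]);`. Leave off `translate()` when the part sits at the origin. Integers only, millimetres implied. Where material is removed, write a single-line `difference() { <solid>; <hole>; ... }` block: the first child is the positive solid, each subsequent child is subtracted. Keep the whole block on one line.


difference() { translate([496, 415, 0]) cube([2833, 162, 2736]); translate([1372, 415, 1107]) cube([971, 162, 1371]); }


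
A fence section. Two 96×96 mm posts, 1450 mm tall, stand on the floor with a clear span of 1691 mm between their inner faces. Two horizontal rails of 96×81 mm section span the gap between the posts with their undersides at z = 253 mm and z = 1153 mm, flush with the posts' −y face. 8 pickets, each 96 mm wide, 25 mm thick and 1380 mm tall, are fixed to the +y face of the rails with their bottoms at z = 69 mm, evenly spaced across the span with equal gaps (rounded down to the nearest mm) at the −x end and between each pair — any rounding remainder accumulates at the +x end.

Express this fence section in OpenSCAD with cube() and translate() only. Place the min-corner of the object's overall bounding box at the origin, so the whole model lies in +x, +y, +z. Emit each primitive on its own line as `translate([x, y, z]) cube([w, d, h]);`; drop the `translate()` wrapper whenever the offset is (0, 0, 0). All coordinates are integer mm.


cube([96, 96, 1450]);
translate([1787, 0, 0]) cube([96, 96, 1450]);
translate([96, 0, 253]) cube([1691, 96, 81]);
translate([96, 0, 1153]) cube([1691, 96, 81]);
translate([198, 96, 69]) cube([96, 25, 1380]);
translate([396, 96, 69]) cube([96, 25, 1380]);
translate([594, 96, 69]) cube([96, 25, 1380]);
translate([792, 96, 69]) cube([96, 25, 1380]);
translate([990, 96, 69]) cube([96, 25, 1380]);
translate([1188, 96, 69]) cube([96, 25, 1380]);
translate([1386, 96, 69]) cube([96, 25, 1380]);
translate([1584, 96, 69]) cube([96, 25, 1380]);


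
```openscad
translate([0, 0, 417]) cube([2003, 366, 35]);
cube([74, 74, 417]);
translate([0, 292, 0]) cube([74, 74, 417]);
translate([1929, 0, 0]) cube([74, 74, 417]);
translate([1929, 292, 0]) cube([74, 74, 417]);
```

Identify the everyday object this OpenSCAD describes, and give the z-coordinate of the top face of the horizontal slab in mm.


A bench. The seat-top height is 452 mm.

A long slab on four corner posts — a bench. The slab sits at z = 417 with thickness 35, so the top is 417 + 35 = 452 mm.


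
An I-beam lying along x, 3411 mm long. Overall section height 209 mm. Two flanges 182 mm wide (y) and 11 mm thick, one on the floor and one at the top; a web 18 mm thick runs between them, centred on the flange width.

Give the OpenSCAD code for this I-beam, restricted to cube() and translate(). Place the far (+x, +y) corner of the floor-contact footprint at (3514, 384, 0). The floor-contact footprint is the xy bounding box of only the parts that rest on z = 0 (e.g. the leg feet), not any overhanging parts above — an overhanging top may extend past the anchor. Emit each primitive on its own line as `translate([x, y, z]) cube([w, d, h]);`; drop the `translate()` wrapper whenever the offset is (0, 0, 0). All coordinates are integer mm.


translate([103, 202, 0]) cube([3411, 182, 11]);
translate([103, 284, 11]) cube([3411, 18, 187]);
translate([103, 202, 198]) cube([3411, 182, 11]);


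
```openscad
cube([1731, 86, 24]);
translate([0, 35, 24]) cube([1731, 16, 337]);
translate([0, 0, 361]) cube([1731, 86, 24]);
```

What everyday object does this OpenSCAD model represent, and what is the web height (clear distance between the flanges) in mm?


An I-beam. The web height is 337 mm.

Two wide flanges with a thin centred web — an I-beam. Overall 385 mm minus two 24 mm flanges gives a web of 385 − 2·24 = 337 mm.


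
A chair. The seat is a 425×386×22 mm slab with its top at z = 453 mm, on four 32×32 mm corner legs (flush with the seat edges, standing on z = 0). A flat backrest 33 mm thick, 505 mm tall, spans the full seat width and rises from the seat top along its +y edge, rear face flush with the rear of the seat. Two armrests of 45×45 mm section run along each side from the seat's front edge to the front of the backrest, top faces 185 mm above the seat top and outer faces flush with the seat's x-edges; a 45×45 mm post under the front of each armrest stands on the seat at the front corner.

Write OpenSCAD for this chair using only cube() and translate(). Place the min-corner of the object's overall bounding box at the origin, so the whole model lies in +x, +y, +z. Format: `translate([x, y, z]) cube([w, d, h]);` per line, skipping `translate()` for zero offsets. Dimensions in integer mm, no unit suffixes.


translate([0, 0, 431]) cube([425, 386, 22]);
cube([32, 32, 431]);
translate([393, 0, 0]) cube([32, 32, 431]);
translate([0, 354, 0]) cube([32, 32, 431]);
translate([393, 354, 0]) cube([32, 32, 431]);
translate([0, 353, 453]) cube([425, 33, 505]);
translate([0, 0, 593]) cube([45, 353, 45]);
translate([380, 0, 593]) cube([45, 353, 45]);
translate([0, 0, 453]) cube([45, 45, 140]);
translate([380, 0, 453]) cube([45, 45, 140]);


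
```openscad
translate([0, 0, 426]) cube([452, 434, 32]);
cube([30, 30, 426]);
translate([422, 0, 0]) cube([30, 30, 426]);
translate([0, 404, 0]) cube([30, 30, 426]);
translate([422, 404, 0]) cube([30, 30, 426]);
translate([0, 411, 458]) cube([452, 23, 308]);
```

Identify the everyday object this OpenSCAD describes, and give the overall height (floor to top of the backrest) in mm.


A chair. The overall height is 766 mm.

A slab on four corner posts with a tall panel at the back — a chair. The seat slab sits at z = 426 with thickness 32, and the 308 mm backrest starts at the seat top, so the overall height is 426 + 32 + 308 = 766 mm.


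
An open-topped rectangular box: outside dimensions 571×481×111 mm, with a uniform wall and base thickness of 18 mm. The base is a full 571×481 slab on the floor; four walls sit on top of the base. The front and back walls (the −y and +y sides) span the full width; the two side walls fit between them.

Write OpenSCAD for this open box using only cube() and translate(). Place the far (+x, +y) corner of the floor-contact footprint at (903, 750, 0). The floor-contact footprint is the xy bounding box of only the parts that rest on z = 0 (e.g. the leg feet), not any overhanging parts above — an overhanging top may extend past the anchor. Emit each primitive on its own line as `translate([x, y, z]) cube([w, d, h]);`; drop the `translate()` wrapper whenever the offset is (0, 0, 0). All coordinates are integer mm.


translate([332, 269, 0]) cube([571, 481, 18]);
translate([332, 269, 18]) cube([571, 18, 93]);
translate([332, 732, 18]) cube([571, 18, 93]);
translate([332, 287, 18]) cube([18, 445, 93]);
translate([885, 287, 18]) cube([18, 445, 93]);


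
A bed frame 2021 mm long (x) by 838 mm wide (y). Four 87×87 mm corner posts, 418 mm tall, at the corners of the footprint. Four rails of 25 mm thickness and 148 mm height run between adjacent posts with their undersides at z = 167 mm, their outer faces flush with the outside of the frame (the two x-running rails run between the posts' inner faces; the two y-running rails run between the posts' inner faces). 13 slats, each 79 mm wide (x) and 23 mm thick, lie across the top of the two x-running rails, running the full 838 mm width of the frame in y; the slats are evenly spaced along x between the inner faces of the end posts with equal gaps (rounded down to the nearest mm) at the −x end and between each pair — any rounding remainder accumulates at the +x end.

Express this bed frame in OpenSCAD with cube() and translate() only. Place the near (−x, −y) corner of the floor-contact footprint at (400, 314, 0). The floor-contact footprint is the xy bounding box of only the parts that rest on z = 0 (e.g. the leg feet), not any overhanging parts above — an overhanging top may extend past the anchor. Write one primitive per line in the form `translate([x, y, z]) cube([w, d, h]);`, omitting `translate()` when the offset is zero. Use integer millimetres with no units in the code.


translate([400, 314, 0]) cube([87, 87, 418]);
translate([400, 1065, 0]) cube([87, 87, 418]);
translate([2334, 314, 0]) cube([87, 87, 418]);
translate([2334, 1065, 0]) cube([87, 87, 418]);
translate([487, 314, 167]) cube([1847, 25, 148]);
translate([487, 1127, 167]) cube([1847, 25, 148]);
translate([400, 401, 167]) cube([25, 664, 148]);
translate([2396, 401, 167]) cube([25, 664, 148]);
translate([545, 314, 315]) cube([79, 838, 23]);
translate([682, 314, 315]) cube([79, 838, 23]);
translate([819, 314, 315]) cube([79, 838, 23]);
translate([956, 314, 315]) cube([79, 838, 23]);
translate([1093, 314, 315]) cube([79, 838, 23]);
translate([1230, 314, 315]) cube([79, 838, 23]);
translate([1367, 314, 315]) cube([79, 838, 23]);
translate([1504, 314, 315]) cube([79, 838, 23]);
translate([1641, 314, 315]) cube([79, 838, 23]);
translate([1778, 314, 315]) cube([79, 838, 23]);
translate([1915, 314, 315]) cube([79, 838, 23]);
translate([2052, 314, 315]) cube([79, 838, 23]);
translate([2189, 314, 315]) cube([79, 838, 23]);


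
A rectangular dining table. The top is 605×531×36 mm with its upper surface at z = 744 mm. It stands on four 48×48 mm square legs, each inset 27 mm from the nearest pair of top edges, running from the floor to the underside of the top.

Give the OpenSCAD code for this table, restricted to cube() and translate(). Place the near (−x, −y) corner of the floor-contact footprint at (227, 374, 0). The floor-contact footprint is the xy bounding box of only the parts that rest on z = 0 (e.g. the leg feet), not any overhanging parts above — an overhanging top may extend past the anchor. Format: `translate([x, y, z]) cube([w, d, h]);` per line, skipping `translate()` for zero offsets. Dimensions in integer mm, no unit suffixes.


translate([200, 347, 708]) cube([605, 531, 36]);
translate([227, 374, 0]) cube([48, 48, 708]);
translate([730, 374, 0]) cube([48, 48, 708]);
translate([227, 803, 0]) cube([48, 48, 708]);
translate([730, 803, 0]) cube([48, 48, 708]);


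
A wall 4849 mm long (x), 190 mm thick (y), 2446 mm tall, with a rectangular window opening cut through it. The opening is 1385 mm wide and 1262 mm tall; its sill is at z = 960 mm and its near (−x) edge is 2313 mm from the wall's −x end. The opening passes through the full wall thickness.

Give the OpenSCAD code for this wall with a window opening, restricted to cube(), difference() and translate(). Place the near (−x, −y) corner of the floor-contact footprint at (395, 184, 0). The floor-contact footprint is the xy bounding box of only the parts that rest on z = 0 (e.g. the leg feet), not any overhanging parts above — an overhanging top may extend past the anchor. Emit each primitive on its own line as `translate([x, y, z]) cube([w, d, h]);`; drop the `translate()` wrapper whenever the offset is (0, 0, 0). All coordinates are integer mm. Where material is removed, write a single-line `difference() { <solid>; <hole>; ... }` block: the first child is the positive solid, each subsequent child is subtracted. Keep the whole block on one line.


difference() { translate([395, 184, 0]) cube([4849, 190, 2446]); translate([2708, 184, 960]) cube([1385, 190, 1262]); }


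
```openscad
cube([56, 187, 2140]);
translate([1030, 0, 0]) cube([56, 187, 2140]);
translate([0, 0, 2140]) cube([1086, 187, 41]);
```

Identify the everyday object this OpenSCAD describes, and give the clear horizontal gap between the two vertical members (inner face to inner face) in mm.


A door frame. The clear opening width is 974 mm.

Two 2140 mm tall posts with a header on top — a door frame. The left jamb is 56 mm wide at x = 0; the right jamb starts at x = 1030. The clear opening is 1030 − 56 = 974 mm.


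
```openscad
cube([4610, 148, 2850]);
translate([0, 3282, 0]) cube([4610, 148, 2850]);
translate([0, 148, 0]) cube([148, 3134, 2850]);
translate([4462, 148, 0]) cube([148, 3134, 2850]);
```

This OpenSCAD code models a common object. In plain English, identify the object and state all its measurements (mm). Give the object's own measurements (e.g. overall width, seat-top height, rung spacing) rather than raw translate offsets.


The wall frame of a small rectangular building: four walls, each 2850 mm tall and 148 mm thick, enclosing a footprint 4610 mm (x) by 3430 mm (y) outside-to-outside, with no floor or roof. The front and back walls (the −y and +y sides) span the full width; the two side walls fit between them.


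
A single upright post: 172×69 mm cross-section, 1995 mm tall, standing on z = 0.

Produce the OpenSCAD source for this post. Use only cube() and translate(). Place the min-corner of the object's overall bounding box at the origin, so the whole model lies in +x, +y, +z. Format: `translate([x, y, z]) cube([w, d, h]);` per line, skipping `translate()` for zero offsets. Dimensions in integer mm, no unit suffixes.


cube([172, 69, 1995]);


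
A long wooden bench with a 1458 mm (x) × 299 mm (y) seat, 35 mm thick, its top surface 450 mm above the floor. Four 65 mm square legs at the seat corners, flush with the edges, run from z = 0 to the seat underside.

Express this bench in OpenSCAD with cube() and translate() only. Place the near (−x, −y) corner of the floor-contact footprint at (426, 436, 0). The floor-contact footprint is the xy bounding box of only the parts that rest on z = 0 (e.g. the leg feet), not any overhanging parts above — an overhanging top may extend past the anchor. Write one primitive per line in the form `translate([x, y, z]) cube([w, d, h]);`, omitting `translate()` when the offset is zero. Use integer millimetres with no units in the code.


translate([426, 436, 415]) cube([1458, 299, 35]);
translate([426, 436, 0]) cube([65, 65, 415]);
translate([426, 670, 0]) cube([65, 65, 415]);
translate([1819, 436, 0]) cube([65, 65, 415]);
translate([1819, 670, 0]) cube([65, 65, 415]);


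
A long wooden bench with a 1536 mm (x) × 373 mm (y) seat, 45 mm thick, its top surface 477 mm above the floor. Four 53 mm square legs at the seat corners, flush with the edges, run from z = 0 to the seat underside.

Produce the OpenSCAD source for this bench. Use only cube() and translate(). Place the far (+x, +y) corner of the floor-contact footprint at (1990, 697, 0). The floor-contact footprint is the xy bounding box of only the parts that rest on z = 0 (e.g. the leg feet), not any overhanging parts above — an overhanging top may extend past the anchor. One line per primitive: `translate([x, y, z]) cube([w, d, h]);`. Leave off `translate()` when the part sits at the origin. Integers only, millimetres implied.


translate([454, 324, 432]) cube([1536, 373, 45]);
translate([454, 324, 0]) cube([53, 53, 432]);
translate([454, 644, 0]) cube([53, 53, 432]);
translate([1937, 324, 0]) cube([53, 53, 432]);
translate([1937, 644, 0]) cube([53, 53, 432]);


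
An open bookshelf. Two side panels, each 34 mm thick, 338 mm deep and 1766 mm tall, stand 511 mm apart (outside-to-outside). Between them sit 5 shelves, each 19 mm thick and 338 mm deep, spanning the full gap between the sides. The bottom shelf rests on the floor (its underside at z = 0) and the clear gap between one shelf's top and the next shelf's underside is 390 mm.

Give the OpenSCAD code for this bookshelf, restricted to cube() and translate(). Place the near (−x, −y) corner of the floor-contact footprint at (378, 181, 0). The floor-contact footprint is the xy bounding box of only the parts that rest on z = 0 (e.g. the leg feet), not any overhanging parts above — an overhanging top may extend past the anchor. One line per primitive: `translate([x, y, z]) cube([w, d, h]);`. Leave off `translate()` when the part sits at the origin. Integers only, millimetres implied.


translate([378, 181, 0]) cube([34, 338, 1766]);
translate([855, 181, 0]) cube([34, 338, 1766]);
translate([412, 181, 0]) cube([443, 338, 19]);
translate([412, 181, 409]) cube([443, 338, 19]);
translate([412, 181, 818]) cube([443, 338, 19]);
translate([412, 181, 1227]) cube([443, 338, 19]);
translate([412, 181, 1636]) cube([443, 338, 19]);


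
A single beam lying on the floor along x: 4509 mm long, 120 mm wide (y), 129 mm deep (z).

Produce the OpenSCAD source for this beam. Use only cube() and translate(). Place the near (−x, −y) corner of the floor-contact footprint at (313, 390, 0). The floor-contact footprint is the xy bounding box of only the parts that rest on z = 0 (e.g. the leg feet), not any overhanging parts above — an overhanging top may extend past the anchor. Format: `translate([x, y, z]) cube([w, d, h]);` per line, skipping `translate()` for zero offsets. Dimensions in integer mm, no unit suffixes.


translate([313, 390, 0]) cube([4509, 120, 129]);


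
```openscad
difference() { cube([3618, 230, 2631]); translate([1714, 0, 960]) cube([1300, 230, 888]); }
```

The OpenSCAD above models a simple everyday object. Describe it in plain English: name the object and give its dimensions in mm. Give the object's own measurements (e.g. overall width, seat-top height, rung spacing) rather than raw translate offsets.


A wall 3618 mm long (x), 230 mm thick (y), 2631 mm tall, with a rectangular window opening cut through it. The opening is 1300 mm wide and 888 mm tall; its sill is at z = 960 mm and its near (−x) edge is 1714 mm from the wall's −x end. The opening passes through the full wall thickness.


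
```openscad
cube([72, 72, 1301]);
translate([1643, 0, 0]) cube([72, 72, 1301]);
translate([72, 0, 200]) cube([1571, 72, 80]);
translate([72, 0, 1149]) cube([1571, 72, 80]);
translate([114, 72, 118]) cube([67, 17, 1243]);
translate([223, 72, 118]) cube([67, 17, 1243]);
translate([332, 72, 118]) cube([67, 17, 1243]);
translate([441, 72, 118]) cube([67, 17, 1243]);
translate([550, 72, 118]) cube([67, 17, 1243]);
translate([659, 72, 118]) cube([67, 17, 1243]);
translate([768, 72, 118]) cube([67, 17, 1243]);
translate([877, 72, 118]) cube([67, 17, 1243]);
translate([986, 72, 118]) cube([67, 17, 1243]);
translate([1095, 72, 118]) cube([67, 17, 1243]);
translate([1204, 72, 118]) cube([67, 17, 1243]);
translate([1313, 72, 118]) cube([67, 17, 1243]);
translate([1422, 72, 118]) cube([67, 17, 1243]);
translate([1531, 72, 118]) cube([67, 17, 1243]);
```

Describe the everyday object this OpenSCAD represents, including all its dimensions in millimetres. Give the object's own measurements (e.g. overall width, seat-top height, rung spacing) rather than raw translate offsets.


A fence section. Two 72×72 mm posts, 1301 mm tall, stand on the floor with a clear span of 1571 mm between their inner faces. Two horizontal rails of 72×80 mm section span the gap between the posts with their undersides at z = 200 mm and z = 1149 mm, flush with the posts' −y face. 14 pickets, each 67 mm wide, 17 mm thick and 1243 mm tall, are fixed to the +y face of the rails with their bottoms at z = 118 mm, spaced across the span with a 42 mm gap after the −x post and between neighbouring pickets, with 45 mm left before the +x post.


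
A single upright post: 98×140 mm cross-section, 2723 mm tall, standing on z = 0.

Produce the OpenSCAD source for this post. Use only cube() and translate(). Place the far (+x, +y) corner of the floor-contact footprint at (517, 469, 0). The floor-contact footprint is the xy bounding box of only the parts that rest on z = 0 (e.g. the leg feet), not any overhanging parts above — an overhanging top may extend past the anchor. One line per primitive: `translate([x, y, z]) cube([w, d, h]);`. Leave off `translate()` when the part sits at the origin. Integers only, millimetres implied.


translate([419, 329, 0]) cube([98, 140, 2723]);


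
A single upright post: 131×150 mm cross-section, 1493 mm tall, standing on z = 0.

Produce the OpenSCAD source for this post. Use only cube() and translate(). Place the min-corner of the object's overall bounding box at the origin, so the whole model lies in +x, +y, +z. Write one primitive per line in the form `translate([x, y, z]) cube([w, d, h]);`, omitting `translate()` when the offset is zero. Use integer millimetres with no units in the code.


cube([131, 150, 1493]);


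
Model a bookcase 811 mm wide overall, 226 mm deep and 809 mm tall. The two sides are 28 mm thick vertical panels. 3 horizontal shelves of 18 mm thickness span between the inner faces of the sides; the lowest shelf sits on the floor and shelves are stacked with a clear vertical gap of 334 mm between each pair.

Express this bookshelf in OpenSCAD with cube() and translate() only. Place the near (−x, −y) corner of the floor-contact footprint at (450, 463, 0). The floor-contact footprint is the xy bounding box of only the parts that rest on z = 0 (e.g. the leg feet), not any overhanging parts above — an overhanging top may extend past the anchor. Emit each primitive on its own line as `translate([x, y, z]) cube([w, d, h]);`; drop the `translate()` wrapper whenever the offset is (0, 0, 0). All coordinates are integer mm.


translate([450, 463, 0]) cube([28, 226, 809]);
translate([1233, 463, 0]) cube([28, 226, 809]);
translate([478, 463, 0]) cube([755, 226, 18]);
translate([478, 463, 352]) cube([755, 226, 18]);
translate([478, 463, 704]) cube([755, 226, 18]);


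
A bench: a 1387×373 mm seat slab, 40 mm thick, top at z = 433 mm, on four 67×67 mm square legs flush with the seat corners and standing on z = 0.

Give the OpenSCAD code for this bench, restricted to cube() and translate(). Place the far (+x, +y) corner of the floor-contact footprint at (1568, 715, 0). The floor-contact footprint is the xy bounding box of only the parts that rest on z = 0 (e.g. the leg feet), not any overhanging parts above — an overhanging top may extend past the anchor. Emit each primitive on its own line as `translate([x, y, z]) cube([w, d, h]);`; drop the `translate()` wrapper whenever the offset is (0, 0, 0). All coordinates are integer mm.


translate([181, 342, 393]) cube([1387, 373, 40]);
translate([181, 342, 0]) cube([67, 67, 393]);
translate([181, 648, 0]) cube([67, 67, 393]);
translate([1501, 342, 0]) cube([67, 67, 393]);
translate([1501, 648, 0]) cube([67, 67, 393]);


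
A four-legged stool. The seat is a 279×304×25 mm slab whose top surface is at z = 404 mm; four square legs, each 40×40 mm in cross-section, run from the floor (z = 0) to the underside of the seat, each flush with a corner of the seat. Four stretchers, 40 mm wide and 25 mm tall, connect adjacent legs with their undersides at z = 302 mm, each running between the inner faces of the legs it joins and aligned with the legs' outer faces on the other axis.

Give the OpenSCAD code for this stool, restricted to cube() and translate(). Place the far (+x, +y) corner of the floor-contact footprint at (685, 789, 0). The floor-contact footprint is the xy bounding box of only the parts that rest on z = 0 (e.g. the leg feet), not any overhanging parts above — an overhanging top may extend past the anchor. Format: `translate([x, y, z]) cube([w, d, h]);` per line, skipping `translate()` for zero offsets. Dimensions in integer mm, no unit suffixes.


translate([406, 485, 379]) cube([279, 304, 25]);
translate([406, 485, 0]) cube([40, 40, 379]);
translate([645, 485, 0]) cube([40, 40, 379]);
translate([406, 749, 0]) cube([40, 40, 379]);
translate([645, 749, 0]) cube([40, 40, 379]);
translate([446, 485, 302]) cube([199, 40, 25]);
translate([446, 749, 302]) cube([199, 40, 25]);
translate([406, 525, 302]) cube([40, 224, 25]);
translate([645, 525, 302]) cube([40, 224, 25]);


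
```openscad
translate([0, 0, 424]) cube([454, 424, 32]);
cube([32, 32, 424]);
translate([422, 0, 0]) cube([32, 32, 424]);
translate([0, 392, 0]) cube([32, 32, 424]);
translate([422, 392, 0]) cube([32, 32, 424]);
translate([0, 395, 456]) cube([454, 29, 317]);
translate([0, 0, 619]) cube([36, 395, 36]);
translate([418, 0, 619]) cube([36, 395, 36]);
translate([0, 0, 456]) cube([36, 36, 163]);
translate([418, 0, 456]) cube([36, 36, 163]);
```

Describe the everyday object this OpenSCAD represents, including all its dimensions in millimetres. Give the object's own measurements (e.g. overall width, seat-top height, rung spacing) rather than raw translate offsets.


A chair. The seat is a 454×424×32 mm slab with its top at z = 456 mm, on four 32×32 mm corner legs (flush with the seat edges, standing on z = 0). A flat backrest 29 mm thick, 317 mm tall, spans the full seat width and rises from the seat top along its +y edge, rear face flush with the rear of the seat. Two armrests of 36×36 mm section run along each side from the seat's front edge to the front of the backrest, top faces 199 mm above the seat top and outer faces flush with the seat's x-edges; a 36×36 mm post under the front of each armrest stands on the seat at the front corner.


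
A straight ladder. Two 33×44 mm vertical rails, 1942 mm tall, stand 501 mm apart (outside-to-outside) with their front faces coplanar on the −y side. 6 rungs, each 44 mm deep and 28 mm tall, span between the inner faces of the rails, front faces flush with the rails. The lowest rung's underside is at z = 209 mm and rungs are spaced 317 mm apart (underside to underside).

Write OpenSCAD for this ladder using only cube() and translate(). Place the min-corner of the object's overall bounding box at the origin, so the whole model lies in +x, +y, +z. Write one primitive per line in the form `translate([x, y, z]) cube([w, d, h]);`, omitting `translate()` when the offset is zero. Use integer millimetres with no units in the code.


cube([33, 44, 1942]);
translate([468, 0, 0]) cube([33, 44, 1942]);
translate([33, 0, 209]) cube([435, 44, 28]);
translate([33, 0, 526]) cube([435, 44, 28]);
translate([33, 0, 843]) cube([435, 44, 28]);
translate([33, 0, 1160]) cube([435, 44, 28]);
translate([33, 0, 1477]) cube([435, 44, 28]);
translate([33, 0, 1794]) cube([435, 44, 28]);


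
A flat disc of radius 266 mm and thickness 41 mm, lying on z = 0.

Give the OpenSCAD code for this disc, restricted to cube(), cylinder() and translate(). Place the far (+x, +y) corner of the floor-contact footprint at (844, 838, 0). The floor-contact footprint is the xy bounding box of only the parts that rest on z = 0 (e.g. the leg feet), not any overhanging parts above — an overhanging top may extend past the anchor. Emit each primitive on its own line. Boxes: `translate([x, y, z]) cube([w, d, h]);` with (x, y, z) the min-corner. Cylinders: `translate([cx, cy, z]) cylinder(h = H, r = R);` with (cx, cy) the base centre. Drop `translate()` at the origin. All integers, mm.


translate([578, 572, 0]) cylinder(h = 41, r = 266);


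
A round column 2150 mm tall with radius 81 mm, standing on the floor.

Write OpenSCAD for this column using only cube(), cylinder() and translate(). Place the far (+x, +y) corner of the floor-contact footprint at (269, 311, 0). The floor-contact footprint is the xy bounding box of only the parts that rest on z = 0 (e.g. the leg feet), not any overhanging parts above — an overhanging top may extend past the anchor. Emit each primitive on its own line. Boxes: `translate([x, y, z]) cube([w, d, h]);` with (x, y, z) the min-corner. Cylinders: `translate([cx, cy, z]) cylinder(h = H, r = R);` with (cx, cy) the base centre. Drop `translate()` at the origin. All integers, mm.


translate([188, 230, 0]) cylinder(h = 2150, r = 81);


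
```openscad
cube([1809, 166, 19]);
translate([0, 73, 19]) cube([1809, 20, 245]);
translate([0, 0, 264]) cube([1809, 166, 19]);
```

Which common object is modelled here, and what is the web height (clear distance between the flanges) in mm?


An I-beam. The web height is 245 mm.

Two wide flanges with a thin centred web — an I-beam. Overall 283 mm minus two 19 mm flanges gives a web of 283 − 2·19 = 245 mm.


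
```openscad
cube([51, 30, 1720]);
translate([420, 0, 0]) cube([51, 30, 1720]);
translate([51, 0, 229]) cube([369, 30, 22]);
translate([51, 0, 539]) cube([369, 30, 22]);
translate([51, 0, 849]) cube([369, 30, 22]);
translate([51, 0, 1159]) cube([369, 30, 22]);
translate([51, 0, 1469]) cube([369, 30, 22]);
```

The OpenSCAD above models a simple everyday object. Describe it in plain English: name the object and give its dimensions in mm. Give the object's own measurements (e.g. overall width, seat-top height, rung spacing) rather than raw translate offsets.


A straight ladder. Two 51×30 mm vertical rails, 1720 mm tall, stand 471 mm apart (outside-to-outside) with their front faces coplanar on the −y side. 5 rungs, each 30 mm deep and 22 mm tall, span between the inner faces of the rails, front faces flush with the rails. The lowest rung's underside is at z = 229 mm and rungs are spaced 310 mm apart (underside to underside).


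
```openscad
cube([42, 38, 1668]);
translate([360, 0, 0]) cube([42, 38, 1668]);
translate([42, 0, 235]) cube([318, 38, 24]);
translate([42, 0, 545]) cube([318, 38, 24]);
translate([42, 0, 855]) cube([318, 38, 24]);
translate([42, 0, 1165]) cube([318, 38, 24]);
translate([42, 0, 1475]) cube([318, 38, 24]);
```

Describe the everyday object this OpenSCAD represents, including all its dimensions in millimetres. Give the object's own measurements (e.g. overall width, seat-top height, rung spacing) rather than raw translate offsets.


A straight ladder. Two 42×38 mm vertical rails, 1668 mm tall, stand 402 mm apart (outside-to-outside) with their front faces coplanar on the −y side. 5 rungs, each 38 mm deep and 24 mm tall, span between the inner faces of the rails, front faces flush with the rails. The lowest rung's underside is at z = 235 mm and rungs are spaced 310 mm apart (underside to underside).
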